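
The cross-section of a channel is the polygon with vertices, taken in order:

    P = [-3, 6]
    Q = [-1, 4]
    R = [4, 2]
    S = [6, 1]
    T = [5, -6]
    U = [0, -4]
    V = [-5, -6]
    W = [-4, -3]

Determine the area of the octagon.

77.5

Apply the shoelace (surveyor's) formula: 2A = Σ (x_i·y_{i+1} − x_{i+1}·y_i), indices taken mod 8.
Cross-terms: -6, -18, -8, -41, -20, -20, -9, -33  ⇒  Σ = -155
Area = |Σ|/2 = 77.5.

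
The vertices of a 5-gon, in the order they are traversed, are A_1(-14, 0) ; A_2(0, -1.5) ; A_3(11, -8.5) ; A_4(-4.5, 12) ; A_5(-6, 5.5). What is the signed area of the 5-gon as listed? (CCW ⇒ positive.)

127.75

Cross-terms: 21, 16.5, 93.75, 47.25, 77  ⇒  Σ = 255.5
Signed area = Σ/2 = 127.75 (positive ⇒ counter-clockwise traversal).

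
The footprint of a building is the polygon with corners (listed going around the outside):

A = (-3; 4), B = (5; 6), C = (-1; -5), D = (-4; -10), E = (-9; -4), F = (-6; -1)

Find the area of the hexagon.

Cross-terms: -38, -19, -10, -74, -15, -27  ⇒  Σ = -183
Area = |Σ|/2 = 91.5.

91.5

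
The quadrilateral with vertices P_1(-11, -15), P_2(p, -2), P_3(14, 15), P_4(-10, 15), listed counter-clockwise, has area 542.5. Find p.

12

The doubled signed area Σ (x_i y_{i+1} − x_{i+1} y_i) is linear in p.
With p=0 it equals 725; the coefficient of p is 30 (from the two edges through P_2).
So 30·p + 725 = 2·542.5 = 1085 ⇒ p = 12.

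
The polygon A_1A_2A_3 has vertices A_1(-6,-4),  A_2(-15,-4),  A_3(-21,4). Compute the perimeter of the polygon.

|A_1A_2| = √((-9)² + (0)²) = √81 = 9
|A_2A_3| = √((-6)² + (8)²) = √100 = 10
|A_3A_1| = √((15)² + (-8)²) = √289 = 17
Perimeter = 9 + 10 + 17 = 36.

36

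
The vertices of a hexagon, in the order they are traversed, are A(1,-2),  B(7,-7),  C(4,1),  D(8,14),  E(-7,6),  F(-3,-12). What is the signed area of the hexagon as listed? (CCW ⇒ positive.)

178

A→B: (1)(-7) − (7)(-2) = 7
B→C: (7)(1) − (4)(-7) = 35
C→D: (4)(14) − (8)(1) = 48
D→E: (8)(6) − (-7)(14) = 146
E→F: (-7)(-12) − (-3)(6) = 102
F→A: (-3)(-2) − (1)(-12) = 18
Σ = 356
Signed area = Σ/2 = 178 (positive ⇒ counter-clockwise traversal).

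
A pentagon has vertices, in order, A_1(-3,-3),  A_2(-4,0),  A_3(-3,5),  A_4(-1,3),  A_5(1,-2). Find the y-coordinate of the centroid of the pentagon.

26/69

Apply Gauss's area formula. First the cross-terms c_i = x_i·y_{i+1} − x_{i+1}·y_i:
  -12, -20, -4, -1, -9  ⇒  2A = -46, A = -23.
Then Σ (y_i + y_{i+1})·c_i = -52, so ȳ = -52 / (6·(-23)) = 26/69.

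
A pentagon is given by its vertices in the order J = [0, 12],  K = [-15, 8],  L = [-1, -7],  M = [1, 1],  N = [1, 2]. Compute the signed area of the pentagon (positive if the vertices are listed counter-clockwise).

Apply Gauss's area formula: 2A = Σ (x_i·y_{i+1} − x_{i+1}·y_i), indices taken mod 5.
Σ = (180) + (113) + (6) + (1) + (12) = 312
Signed area = Σ/2 = 156 (positive ⇒ counter-clockwise traversal).

156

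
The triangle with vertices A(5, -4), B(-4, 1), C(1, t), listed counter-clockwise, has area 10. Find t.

The doubled signed area Σ (x_i y_{i+1} − x_{i+1} y_i) is linear in t.
With t=0 it equals -16; the coefficient of t is -9 (from the two edges through C).
So -9·t + -16 = 2·10 = 20 ⇒ t = -4.

-4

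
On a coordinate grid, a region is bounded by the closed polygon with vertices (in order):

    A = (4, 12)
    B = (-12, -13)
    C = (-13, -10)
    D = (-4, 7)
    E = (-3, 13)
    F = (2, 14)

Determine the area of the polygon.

109.5

Apply the surveyor's formula: 2A = Σ (x_i·y_{i+1} − x_{i+1}·y_i), indices taken mod 6.
A→B: (4)(-13) − (-12)(12) = 92
B→C: (-12)(-10) − (-13)(-13) = -49
C→D: (-13)(7) − (-4)(-10) = -131
D→E: (-4)(13) − (-3)(7) = -31
E→F: (-3)(14) − (2)(13) = -68
F→A: (2)(12) − (4)(14) = -32
Σ = -219
Area = |Σ|/2 = 109.5.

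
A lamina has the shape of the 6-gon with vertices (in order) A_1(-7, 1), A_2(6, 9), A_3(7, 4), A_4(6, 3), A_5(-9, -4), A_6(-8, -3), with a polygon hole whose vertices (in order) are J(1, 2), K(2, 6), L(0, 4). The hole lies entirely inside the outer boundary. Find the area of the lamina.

68

Outer boundary:
Apply Gauss's area formula: 2A = Σ (x_i·y_{i+1} − x_{i+1}·y_i), indices taken mod 6.
Σ = (-69) + (-39) + (-3) + (3) + (-5) + (-29) = -142
Area = |Σ|/2 = 71.
Hole:
J→K: (1)(6) − (2)(2) = 2
K→L: (2)(4) − (0)(6) = 8
L→J: (0)(2) − (1)(4) = -4
Σ = 6
Area = |Σ|/2 = 3.
Net area = 71 − 3 = 68.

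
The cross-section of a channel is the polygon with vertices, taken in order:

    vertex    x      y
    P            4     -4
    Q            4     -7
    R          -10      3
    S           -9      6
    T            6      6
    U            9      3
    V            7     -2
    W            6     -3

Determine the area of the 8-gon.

144.5

Apply Gauss's area formula: 2A = Σ (x_i·y_{i+1} − x_{i+1}·y_i), indices taken mod 8.
P→Q: (4)(-7) − (4)(-4) = -12
Q→R: (4)(3) − (-10)(-7) = -58
R→S: (-10)(6) − (-9)(3) = -33
S→T: (-9)(6) − (6)(6) = -90
T→U: (6)(3) − (9)(6) = -36
U→V: (9)(-2) − (7)(3) = -39
V→W: (7)(-3) − (6)(-2) = -9
W→P: (6)(-4) − (4)(-3) = -12
Σ = -289
Area = |Σ|/2 = 144.5.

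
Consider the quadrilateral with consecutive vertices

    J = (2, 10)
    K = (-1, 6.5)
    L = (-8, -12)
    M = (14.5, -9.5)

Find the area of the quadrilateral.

Apply the surveyor's formula: 2A = Σ (x_i·y_{i+1} − x_{i+1}·y_i), indices taken mod 4.
Cross-terms: 23, 64, 250, 164  ⇒  Σ = 501
Area = |Σ|/2 = 250.5.

250.5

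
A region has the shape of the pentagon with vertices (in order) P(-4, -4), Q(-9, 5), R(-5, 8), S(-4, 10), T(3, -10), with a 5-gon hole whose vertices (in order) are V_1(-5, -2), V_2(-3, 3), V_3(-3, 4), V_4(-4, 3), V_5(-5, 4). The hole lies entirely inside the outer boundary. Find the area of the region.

75.5

Outer boundary:
Apply the shoelace formula: 2A = Σ (x_i·y_{i+1} − x_{i+1}·y_i), indices taken mod 5.
Σ = (-56) + (-47) + (-18) + (10) + (-52) = -163
Area = |Σ|/2 = 81.5.
Hole:
Apply the shoelace formula: 2A = Σ (x_i·y_{i+1} − x_{i+1}·y_i), indices taken mod 5.
Σ = (-21) + (-3) + (7) + (-1) + (30) = 12
Area = |Σ|/2 = 6.
Net area = 81.5 − 6 = 75.5.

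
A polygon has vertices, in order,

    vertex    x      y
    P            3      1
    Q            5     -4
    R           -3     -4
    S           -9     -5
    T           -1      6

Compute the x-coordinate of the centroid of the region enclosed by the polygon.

Apply the shoelace (surveyor's) formula. First the cross-terms c_i = x_i·y_{i+1} − x_{i+1}·y_i:
  -17, -32, -21, -59, -19  ⇒  2A = -148, A = -74.
Then Σ (x_i + x_{i+1})·c_i = 604, so x̄ = 604 / (6·(-74)) = -151/111.

-151/111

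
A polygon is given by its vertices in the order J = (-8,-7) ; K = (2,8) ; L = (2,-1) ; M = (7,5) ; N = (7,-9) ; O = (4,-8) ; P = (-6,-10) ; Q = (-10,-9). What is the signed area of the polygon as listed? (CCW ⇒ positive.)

Apply the shoelace formula: 2A = Σ (x_i·y_{i+1} − x_{i+1}·y_i), indices taken mod 8.
Cross-terms: -50, -18, 17, -98, -20, -88, -46, -2  ⇒  Σ = -305
Signed area = Σ/2 = -152.5 (negative ⇒ clockwise traversal).

-152.5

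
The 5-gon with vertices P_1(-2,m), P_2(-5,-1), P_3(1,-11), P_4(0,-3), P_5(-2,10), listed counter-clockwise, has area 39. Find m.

3

Write out the shoelace sum; only the two edges meeting at P_1 involve m:
2·Area = [((-2)·m − (-2)·10) + ((-2)·(-1) − (-5)·m)] + 47
       = 3·m + 69 = 78
⇒ m = 3.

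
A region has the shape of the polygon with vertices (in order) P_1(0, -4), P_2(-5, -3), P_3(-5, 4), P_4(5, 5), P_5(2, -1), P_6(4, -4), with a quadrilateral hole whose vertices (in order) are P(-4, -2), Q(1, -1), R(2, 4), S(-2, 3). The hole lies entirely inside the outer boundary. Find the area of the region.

Outer boundary:
Σ = (-20) + (-35) + (-45) + (-15) + (-4) + (-16) = -135
Area = |Σ|/2 = 67.5.
Hole:
Apply the shoelace formula: 2A = Σ (x_i·y_{i+1} − x_{i+1}·y_i), indices taken mod 4.
Σ = (6) + (6) + (14) + (16) = 42
Area = |Σ|/2 = 21.
Net area = 67.5 − 21 = 46.5.

46.5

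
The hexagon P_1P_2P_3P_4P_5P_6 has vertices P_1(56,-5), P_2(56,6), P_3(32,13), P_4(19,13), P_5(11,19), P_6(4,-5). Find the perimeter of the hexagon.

|P_1P_2| = √((0)² + (11)²) = √121 = 11
|P_2P_3| = √((-24)² + (7)²) = √625 = 25
|P_3P_4| = √((-13)² + (0)²) = √169 = 13
|P_4P_5| = √((-8)² + (6)²) = √100 = 10
|P_5P_6| = √((-7)² + (-24)²) = √625 = 25
|P_6P_1| = √((52)² + (0)²) = √2704 = 52
Perimeter = 11 + 25 + 13 + 10 + 25 + 52 = 136.

136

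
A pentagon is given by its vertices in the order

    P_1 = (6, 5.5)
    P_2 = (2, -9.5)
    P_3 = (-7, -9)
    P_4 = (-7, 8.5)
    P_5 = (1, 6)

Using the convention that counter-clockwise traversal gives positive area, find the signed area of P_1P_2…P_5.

Σ = (-68) + (-84.5) + (-122.5) + (-50.5) + (-30.5) = -356
Signed area = Σ/2 = -178 (negative ⇒ clockwise traversal).

-178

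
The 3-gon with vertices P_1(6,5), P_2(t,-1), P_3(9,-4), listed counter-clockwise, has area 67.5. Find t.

-7

Write out the shoelace sum; only the two edges meeting at P_2 involve t:
2·Area = [(6·(-1) − t·5) + (t·(-4) − 9·(-1))] + 69
       = -9·t + 72 = 135
⇒ t = -7.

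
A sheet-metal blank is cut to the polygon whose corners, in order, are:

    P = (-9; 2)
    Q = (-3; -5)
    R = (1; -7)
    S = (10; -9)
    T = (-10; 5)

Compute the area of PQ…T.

Apply the shoelace (surveyor's) formula: 2A = Σ (x_i·y_{i+1} − x_{i+1}·y_i), indices taken mod 5.
P→Q: (-9)(-5) − (-3)(2) = 51
Q→R: (-3)(-7) − (1)(-5) = 26
R→S: (1)(-9) − (10)(-7) = 61
S→T: (10)(5) − (-10)(-9) = -40
T→P: (-10)(2) − (-9)(5) = 25
Σ = 123
Area = |Σ|/2 = 61.5.

61.5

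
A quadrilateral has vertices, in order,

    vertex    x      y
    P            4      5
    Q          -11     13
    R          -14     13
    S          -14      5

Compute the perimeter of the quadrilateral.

46

|PQ| = √((-15)² + (8)²) = √289 = 17
|QR| = √((-3)² + (0)²) = √9 = 3
|RS| = √((0)² + (-8)²) = √64 = 8
|SP| = √((18)² + (0)²) = √324 = 18
Perimeter = 17 + 3 + 8 + 18 = 46.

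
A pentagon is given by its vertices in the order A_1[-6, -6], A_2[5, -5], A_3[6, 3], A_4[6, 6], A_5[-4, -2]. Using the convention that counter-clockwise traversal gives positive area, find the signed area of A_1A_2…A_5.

Apply the shoelace formula: 2A = Σ (x_i·y_{i+1} − x_{i+1}·y_i), indices taken mod 5.
Cross-terms: 60, 45, 18, 12, 12  ⇒  Σ = 147
Signed area = Σ/2 = 73.5 (positive ⇒ counter-clockwise traversal).

73.5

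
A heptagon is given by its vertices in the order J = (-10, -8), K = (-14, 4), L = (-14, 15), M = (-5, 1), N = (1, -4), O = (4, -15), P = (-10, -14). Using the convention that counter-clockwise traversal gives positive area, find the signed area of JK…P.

-245.5

Cross-terms: -152, -154, 61, 19, 1, -206, -60  ⇒  Σ = -491
Signed area = Σ/2 = -245.5 (negative ⇒ clockwise traversal).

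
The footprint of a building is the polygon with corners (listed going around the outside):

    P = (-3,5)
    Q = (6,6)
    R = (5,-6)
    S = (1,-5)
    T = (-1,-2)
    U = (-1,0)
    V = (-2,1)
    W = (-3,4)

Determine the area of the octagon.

Apply the shoelace (surveyor's) formula: 2A = Σ (x_i·y_{i+1} − x_{i+1}·y_i), indices taken mod 8.
Cross-terms: -48, -66, -19, -7, -2, -1, -5, -3  ⇒  Σ = -151
Area = |Σ|/2 = 75.5.

75.5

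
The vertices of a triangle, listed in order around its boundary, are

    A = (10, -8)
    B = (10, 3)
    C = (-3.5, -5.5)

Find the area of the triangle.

Apply the shoelace formula: 2A = Σ (x_i·y_{i+1} − x_{i+1}·y_i), indices taken mod 3.
Σ = (110) + (-44.5) + (83) = 148.5
Area = |Σ|/2 = 74.25.

74.25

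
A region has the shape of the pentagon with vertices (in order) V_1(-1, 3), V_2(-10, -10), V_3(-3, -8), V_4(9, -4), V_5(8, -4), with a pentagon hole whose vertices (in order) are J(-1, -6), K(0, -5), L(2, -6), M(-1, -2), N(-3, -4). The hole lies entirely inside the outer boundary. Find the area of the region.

Outer boundary:
Apply the surveyor's formula: 2A = Σ (x_i·y_{i+1} − x_{i+1}·y_i), indices taken mod 5.
Σ = (40) + (50) + (84) + (-4) + (20) = 190
Area = |Σ|/2 = 95.
Hole:
Apply Gauss's area formula: 2A = Σ (x_i·y_{i+1} − x_{i+1}·y_i), indices taken mod 5.
Σ = (5) + (10) + (-10) + (-2) + (14) = 17
Area = |Σ|/2 = 8.5.
Net area = 95 − 8.5 = 86.5.

86.5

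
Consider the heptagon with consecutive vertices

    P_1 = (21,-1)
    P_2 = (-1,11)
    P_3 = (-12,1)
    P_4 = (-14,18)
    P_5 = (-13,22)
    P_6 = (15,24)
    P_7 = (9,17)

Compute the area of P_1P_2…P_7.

P_1→P_2: (21)(11) − (-1)(-1) = 230
P_2→P_3: (-1)(1) − (-12)(11) = 131
P_3→P_4: (-12)(18) − (-14)(1) = -202
P_4→P_5: (-14)(22) − (-13)(18) = -74
P_5→P_6: (-13)(24) − (15)(22) = -642
P_6→P_7: (15)(17) − (9)(24) = 39
P_7→P_1: (9)(-1) − (21)(17) = -366
Σ = -884
Area = |Σ|/2 = 442.

442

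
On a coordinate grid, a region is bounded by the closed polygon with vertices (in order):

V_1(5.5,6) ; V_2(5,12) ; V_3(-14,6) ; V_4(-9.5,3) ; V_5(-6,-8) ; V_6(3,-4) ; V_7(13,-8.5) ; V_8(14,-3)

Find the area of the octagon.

Cross-terms: 36, 198, 15, 94, 48, 26.5, 80, 100.5  ⇒  Σ = 598
Area = |Σ|/2 = 299.

299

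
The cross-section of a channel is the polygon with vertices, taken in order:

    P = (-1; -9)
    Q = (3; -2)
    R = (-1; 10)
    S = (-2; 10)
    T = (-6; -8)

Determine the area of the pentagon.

Apply the surveyor's formula: 2A = Σ (x_i·y_{i+1} − x_{i+1}·y_i), indices taken mod 5.
Cross-terms: 29, 28, 10, 76, 46  ⇒  Σ = 189
Area = |Σ|/2 = 94.5.

94.5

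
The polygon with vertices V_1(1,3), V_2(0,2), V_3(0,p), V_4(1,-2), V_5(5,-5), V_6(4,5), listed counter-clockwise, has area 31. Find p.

Write out the shoelace sum; only the two edges meeting at V_3 involve p:
2·Area = [(0·p − 0·2) + (0·(-2) − 1·p)] + 59
       = -1·p + 59 = 62
⇒ p = -3.

-3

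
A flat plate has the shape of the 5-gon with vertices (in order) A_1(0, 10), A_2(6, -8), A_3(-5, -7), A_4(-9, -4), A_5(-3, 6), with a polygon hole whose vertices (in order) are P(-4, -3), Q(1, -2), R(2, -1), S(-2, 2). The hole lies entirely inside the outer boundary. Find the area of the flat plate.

125.5

Outer boundary:
Cross-terms: -60, -82, -43, -66, -30  ⇒  Σ = -281
Area = |Σ|/2 = 140.5.
Hole:
Apply the shoelace (surveyor's) formula: 2A = Σ (x_i·y_{i+1} − x_{i+1}·y_i), indices taken mod 4.
Σ = (11) + (3) + (2) + (14) = 30
Area = |Σ|/2 = 15.
Net area = 140.5 − 15 = 125.5.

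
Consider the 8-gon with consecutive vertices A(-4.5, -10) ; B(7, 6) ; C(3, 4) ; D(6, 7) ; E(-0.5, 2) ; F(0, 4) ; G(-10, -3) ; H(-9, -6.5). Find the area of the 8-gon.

101.125

Σ = (43) + (10) + (-3) + (15.5) + (-2) + (40) + (38) + (60.75) = 202.25
Area = |Σ|/2 = 101.125.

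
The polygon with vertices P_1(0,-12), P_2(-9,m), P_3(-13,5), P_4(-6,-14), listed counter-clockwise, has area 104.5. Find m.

6

Write out the shoelace sum; only the two edges meeting at P_2 involve m:
2·Area = [(0·m − (-9)·(-12)) + ((-9)·5 − (-13)·m)] + 284
       = 13·m + 131 = 209
⇒ m = 6.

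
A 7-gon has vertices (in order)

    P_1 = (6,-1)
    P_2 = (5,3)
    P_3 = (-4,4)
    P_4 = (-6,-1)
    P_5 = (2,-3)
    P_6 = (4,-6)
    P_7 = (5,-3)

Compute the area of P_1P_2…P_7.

67

Σ = (23) + (32) + (28) + (20) + (0) + (18) + (13) = 134
Area = |Σ|/2 = 67.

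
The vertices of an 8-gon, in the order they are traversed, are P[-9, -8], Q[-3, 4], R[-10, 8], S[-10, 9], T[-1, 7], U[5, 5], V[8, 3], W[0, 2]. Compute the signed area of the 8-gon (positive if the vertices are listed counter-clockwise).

Apply the shoelace (surveyor's) formula: 2A = Σ (x_i·y_{i+1} − x_{i+1}·y_i), indices taken mod 8.
Cross-terms: -60, 16, -10, -61, -40, -25, 16, 18  ⇒  Σ = -146
Signed area = Σ/2 = -73 (negative ⇒ clockwise traversal).

-73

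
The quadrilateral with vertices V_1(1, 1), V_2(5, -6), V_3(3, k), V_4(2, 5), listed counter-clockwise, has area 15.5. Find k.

4

The doubled signed area Σ (x_i y_{i+1} − x_{i+1} y_i) is linear in k.
With k=0 it equals 19; the coefficient of k is 3 (from the two edges through V_3).
So 3·k + 19 = 2·15.5 = 31 ⇒ k = 4.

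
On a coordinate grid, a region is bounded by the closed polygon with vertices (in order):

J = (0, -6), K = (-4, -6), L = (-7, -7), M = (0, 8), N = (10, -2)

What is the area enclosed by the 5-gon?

117

Apply the shoelace formula: 2A = Σ (x_i·y_{i+1} − x_{i+1}·y_i), indices taken mod 5.
Cross-terms: -24, -14, -56, -80, -60  ⇒  Σ = -234
Area = |Σ|/2 = 117.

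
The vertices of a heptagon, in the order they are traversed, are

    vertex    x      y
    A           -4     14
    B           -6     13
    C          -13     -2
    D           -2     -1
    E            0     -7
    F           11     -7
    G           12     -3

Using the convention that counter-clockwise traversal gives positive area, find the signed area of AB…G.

260

Σ = (32) + (181) + (9) + (14) + (77) + (51) + (156) = 520
Signed area = Σ/2 = 260 (positive ⇒ counter-clockwise traversal).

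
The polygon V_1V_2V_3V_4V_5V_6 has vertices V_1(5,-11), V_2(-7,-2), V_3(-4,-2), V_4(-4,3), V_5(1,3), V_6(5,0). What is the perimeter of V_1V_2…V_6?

|V_1V_2| = √((-12)² + (9)²) = √225 = 15
|V_2V_3| = √((3)² + (0)²) = √9 = 3
|V_3V_4| = √((0)² + (5)²) = √25 = 5
|V_4V_5| = √((5)² + (0)²) = √25 = 5
|V_5V_6| = √((4)² + (-3)²) = √25 = 5
|V_6V_1| = √((0)² + (-11)²) = √121 = 11
Perimeter = 15 + 3 + 5 + 5 + 5 + 11 = 44.

44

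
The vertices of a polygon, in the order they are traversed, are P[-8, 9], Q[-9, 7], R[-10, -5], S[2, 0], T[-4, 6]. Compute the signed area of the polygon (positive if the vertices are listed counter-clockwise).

Apply Gauss's area formula: 2A = Σ (x_i·y_{i+1} − x_{i+1}·y_i), indices taken mod 5.
P→Q: (-8)(7) − (-9)(9) = 25
Q→R: (-9)(-5) − (-10)(7) = 115
R→S: (-10)(0) − (2)(-5) = 10
S→T: (2)(6) − (-4)(0) = 12
T→P: (-4)(9) − (-8)(6) = 12
Σ = 174
Signed area = Σ/2 = 87 (positive ⇒ counter-clockwise traversal).

87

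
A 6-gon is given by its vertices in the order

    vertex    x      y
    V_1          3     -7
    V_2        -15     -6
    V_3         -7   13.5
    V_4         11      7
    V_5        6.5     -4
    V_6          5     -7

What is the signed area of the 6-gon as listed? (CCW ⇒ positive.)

-347

Apply the shoelace (surveyor's) formula: 2A = Σ (x_i·y_{i+1} − x_{i+1}·y_i), indices taken mod 6.
Cross-terms: -123, -244.5, -197.5, -89.5, -25.5, -14  ⇒  Σ = -694
Signed area = Σ/2 = -347 (negative ⇒ clockwise traversal).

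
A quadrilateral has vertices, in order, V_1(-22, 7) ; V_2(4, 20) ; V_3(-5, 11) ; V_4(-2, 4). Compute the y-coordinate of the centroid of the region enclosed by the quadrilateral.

916/93

Apply the shoelace formula. First the cross-terms c_i = x_i·y_{i+1} − x_{i+1}·y_i:
  -468, 144, 2, 74  ⇒  2A = -248, A = -124.
Then Σ (y_i + y_{i+1})·c_i = -7328, so ȳ = -7328 / (6·(-124)) = 916/93.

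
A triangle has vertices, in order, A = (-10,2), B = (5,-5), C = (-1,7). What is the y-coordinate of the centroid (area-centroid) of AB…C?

Apply Gauss's area formula. First the cross-terms c_i = x_i·y_{i+1} − x_{i+1}·y_i:
  40, 30, 68  ⇒  2A = 138, A = 69.
Then Σ (y_i + y_{i+1})·c_i = 552, so ȳ = 552 / (6·69) = 4/3.

4/3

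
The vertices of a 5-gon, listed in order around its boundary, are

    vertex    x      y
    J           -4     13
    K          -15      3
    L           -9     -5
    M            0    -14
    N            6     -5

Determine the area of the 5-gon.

276.5

Σ = (183) + (102) + (126) + (84) + (58) = 553
Area = |Σ|/2 = 276.5.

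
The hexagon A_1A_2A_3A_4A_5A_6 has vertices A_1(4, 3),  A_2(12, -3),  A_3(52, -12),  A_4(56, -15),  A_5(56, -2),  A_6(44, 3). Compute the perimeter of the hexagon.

122

|A_1A_2| = √((8)² + (-6)²) = √100 = 10
|A_2A_3| = √((40)² + (-9)²) = √1681 = 41
|A_3A_4| = √((4)² + (-3)²) = √25 = 5
|A_4A_5| = √((0)² + (13)²) = √169 = 13
|A_5A_6| = √((-12)² + (5)²) = √169 = 13
|A_6A_1| = √((-40)² + (0)²) = √1600 = 40
Perimeter = 10 + 41 + 5 + 13 + 13 + 40 = 122.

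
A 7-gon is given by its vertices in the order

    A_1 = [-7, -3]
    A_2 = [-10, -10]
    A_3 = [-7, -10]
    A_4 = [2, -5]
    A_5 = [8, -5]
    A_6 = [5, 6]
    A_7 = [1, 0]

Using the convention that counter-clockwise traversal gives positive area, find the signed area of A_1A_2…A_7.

Σ = (40) + (30) + (55) + (30) + (73) + (-6) + (-3) = 219
Signed area = Σ/2 = 109.5 (positive ⇒ counter-clockwise traversal).

109.5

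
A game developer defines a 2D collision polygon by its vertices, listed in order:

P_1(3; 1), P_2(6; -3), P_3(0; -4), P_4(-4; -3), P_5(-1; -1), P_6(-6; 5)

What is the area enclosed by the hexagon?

43

P_1→P_2: (3)(-3) − (6)(1) = -15
P_2→P_3: (6)(-4) − (0)(-3) = -24
P_3→P_4: (0)(-3) − (-4)(-4) = -16
P_4→P_5: (-4)(-1) − (-1)(-3) = 1
P_5→P_6: (-1)(5) − (-6)(-1) = -11
P_6→P_1: (-6)(1) − (3)(5) = -21
Σ = -86
Area = |Σ|/2 = 43.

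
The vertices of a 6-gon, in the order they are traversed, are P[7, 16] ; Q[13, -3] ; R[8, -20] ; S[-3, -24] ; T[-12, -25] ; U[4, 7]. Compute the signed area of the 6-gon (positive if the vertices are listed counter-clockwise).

Apply the surveyor's formula: 2A = Σ (x_i·y_{i+1} − x_{i+1}·y_i), indices taken mod 6.
Cross-terms: -229, -236, -252, -213, 16, 15  ⇒  Σ = -899
Signed area = Σ/2 = -449.5 (negative ⇒ clockwise traversal).

-449.5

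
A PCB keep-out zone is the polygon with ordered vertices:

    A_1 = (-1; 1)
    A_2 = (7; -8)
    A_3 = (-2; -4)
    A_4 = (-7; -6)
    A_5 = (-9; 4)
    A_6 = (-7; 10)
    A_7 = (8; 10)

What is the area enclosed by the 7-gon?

167.5

Apply the shoelace (surveyor's) formula: 2A = Σ (x_i·y_{i+1} − x_{i+1}·y_i), indices taken mod 7.
A_1→A_2: (-1)(-8) − (7)(1) = 1
A_2→A_3: (7)(-4) − (-2)(-8) = -44
A_3→A_4: (-2)(-6) − (-7)(-4) = -16
A_4→A_5: (-7)(4) − (-9)(-6) = -82
A_5→A_6: (-9)(10) − (-7)(4) = -62
A_6→A_7: (-7)(10) − (8)(10) = -150
A_7→A_1: (8)(1) − (-1)(10) = 18
Σ = -335
Area = |Σ|/2 = 167.5.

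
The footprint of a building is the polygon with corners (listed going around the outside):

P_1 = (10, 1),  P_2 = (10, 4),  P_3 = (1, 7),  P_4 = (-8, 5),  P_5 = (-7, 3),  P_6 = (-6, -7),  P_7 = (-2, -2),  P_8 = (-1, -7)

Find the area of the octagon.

Σ = (30) + (66) + (61) + (11) + (67) + (-2) + (12) + (69) = 314
Area = |Σ|/2 = 157.

157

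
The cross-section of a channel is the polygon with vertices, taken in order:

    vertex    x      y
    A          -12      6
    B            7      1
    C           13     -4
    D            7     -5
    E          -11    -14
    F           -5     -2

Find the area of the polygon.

193.5

Apply the shoelace (surveyor's) formula: 2A = Σ (x_i·y_{i+1} − x_{i+1}·y_i), indices taken mod 6.
Σ = (-54) + (-41) + (-37) + (-153) + (-48) + (-54) = -387
Area = |Σ|/2 = 193.5.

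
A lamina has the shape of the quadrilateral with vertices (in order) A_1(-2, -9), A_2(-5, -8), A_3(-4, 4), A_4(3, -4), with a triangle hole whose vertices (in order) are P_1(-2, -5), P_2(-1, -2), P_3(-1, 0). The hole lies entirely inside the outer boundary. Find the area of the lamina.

55

Outer boundary:
Σ = (-29) + (-52) + (4) + (-35) = -112
Area = |Σ|/2 = 56.
Hole:
P_1→P_2: (-2)(-2) − (-1)(-5) = -1
P_2→P_3: (-1)(0) − (-1)(-2) = -2
P_3→P_1: (-1)(-5) − (-2)(0) = 5
Σ = 2
Area = |Σ|/2 = 1.
Net area = 56 − 1 = 55.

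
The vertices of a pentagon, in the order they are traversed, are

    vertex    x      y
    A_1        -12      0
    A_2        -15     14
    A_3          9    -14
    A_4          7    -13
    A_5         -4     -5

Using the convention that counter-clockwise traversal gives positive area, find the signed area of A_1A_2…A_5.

A_1→A_2: (-12)(14) − (-15)(0) = -168
A_2→A_3: (-15)(-14) − (9)(14) = 84
A_3→A_4: (9)(-13) − (7)(-14) = -19
A_4→A_5: (7)(-5) − (-4)(-13) = -87
A_5→A_1: (-4)(0) − (-12)(-5) = -60
Σ = -250
Signed area = Σ/2 = -125 (negative ⇒ clockwise traversal).

-125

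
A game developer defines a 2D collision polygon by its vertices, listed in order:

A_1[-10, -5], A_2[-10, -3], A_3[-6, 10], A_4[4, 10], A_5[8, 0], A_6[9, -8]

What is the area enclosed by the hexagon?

253.5

Apply the shoelace (surveyor's) formula: 2A = Σ (x_i·y_{i+1} − x_{i+1}·y_i), indices taken mod 6.
A_1→A_2: (-10)(-3) − (-10)(-5) = -20
A_2→A_3: (-10)(10) − (-6)(-3) = -118
A_3→A_4: (-6)(10) − (4)(10) = -100
A_4→A_5: (4)(0) − (8)(10) = -80
A_5→A_6: (8)(-8) − (9)(0) = -64
A_6→A_1: (9)(-5) − (-10)(-8) = -125
Σ = -507
Area = |Σ|/2 = 253.5.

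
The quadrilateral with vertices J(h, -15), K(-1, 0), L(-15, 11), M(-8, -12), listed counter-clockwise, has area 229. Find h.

8

Write out the shoelace sum; only the two edges meeting at J involve h:
2·Area = [((-8)·(-15) − h·(-12)) + (h·0 − (-1)·(-15))] + 257
       = 12·h + 362 = 458
⇒ h = 8.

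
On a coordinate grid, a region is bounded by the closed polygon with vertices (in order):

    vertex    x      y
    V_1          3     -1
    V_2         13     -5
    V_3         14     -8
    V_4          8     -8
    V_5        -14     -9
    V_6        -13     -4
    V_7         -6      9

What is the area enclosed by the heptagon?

Apply the surveyor's formula: 2A = Σ (x_i·y_{i+1} − x_{i+1}·y_i), indices taken mod 7.
Σ = (-2) + (-34) + (-48) + (-184) + (-61) + (-141) + (-21) = -491
Area = |Σ|/2 = 245.5.

245.5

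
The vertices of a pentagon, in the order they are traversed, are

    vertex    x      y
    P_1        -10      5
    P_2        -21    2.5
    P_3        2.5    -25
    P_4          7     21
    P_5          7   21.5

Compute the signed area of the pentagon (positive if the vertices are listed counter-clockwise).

539.875

Cross-terms: 80, 518.75, 227.5, 3.5, 250  ⇒  Σ = 1079.75
Signed area = Σ/2 = 539.875 (positive ⇒ counter-clockwise traversal).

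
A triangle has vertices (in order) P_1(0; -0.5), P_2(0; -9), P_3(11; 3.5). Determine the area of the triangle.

46.75

Apply Gauss's area formula: 2A = Σ (x_i·y_{i+1} − x_{i+1}·y_i), indices taken mod 3.
Cross-terms: 0, 99, -5.5  ⇒  Σ = 93.5
Area = |Σ|/2 = 46.75.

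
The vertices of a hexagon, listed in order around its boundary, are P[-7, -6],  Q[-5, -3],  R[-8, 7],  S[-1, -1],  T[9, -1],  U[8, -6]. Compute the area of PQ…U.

P→Q: (-7)(-3) − (-5)(-6) = -9
Q→R: (-5)(7) − (-8)(-3) = -59
R→S: (-8)(-1) − (-1)(7) = 15
S→T: (-1)(-1) − (9)(-1) = 10
T→U: (9)(-6) − (8)(-1) = -46
U→P: (8)(-6) − (-7)(-6) = -90
Σ = -179
Area = |Σ|/2 = 89.5.

89.5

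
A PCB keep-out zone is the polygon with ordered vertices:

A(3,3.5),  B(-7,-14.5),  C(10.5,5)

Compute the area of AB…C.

Cross-terms: -19, 117.25, 21.75  ⇒  Σ = 120
Area = |Σ|/2 = 60.

60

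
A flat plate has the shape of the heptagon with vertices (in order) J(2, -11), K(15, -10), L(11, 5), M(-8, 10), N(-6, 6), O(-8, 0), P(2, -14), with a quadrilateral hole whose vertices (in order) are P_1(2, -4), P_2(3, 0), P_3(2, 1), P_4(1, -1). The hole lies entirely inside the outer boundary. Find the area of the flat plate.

324

Outer boundary:
J→K: (2)(-10) − (15)(-11) = 145
K→L: (15)(5) − (11)(-10) = 185
L→M: (11)(10) − (-8)(5) = 150
M→N: (-8)(6) − (-6)(10) = 12
N→O: (-6)(0) − (-8)(6) = 48
O→P: (-8)(-14) − (2)(0) = 112
P→J: (2)(-11) − (2)(-14) = 6
Σ = 658
Area = |Σ|/2 = 329.
Hole:
Cross-terms: 12, 3, -3, -2  ⇒  Σ = 10
Area = |Σ|/2 = 5.
Net area = 329 − 5 = 324.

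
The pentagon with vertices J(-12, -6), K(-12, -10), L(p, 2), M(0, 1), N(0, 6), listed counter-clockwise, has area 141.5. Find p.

The doubled signed area Σ (x_i y_{i+1} − x_{i+1} y_i) is linear in p.
With p=0 it equals 96; the coefficient of p is 11 (from the two edges through L).
So 11·p + 96 = 2·141.5 = 283 ⇒ p = 17.

17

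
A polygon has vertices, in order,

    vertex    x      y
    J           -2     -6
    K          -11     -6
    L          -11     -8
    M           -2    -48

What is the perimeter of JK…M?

94

|JK| = √((-9)² + (0)²) = √81 = 9
|KL| = √((0)² + (-2)²) = √4 = 2
|LM| = √((9)² + (-40)²) = √1681 = 41
|MJ| = √((0)² + (42)²) = √1764 = 42
Perimeter = 9 + 2 + 41 + 42 = 94.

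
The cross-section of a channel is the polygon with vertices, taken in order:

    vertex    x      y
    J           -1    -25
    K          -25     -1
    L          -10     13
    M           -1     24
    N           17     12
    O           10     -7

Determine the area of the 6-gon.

1051

Apply the surveyor's formula: 2A = Σ (x_i·y_{i+1} − x_{i+1}·y_i), indices taken mod 6.
Σ = (-624) + (-335) + (-227) + (-420) + (-239) + (-257) = -2102
Area = |Σ|/2 = 1051.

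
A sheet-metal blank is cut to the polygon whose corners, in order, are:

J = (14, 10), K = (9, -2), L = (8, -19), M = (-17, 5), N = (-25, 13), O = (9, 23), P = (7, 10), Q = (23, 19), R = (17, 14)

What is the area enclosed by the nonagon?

769.5

Apply the shoelace (surveyor's) formula: 2A = Σ (x_i·y_{i+1} − x_{i+1}·y_i), indices taken mod 9.
Σ = (-118) + (-155) + (-283) + (-96) + (-692) + (-71) + (-97) + (-1) + (-26) = -1539
Area = |Σ|/2 = 769.5.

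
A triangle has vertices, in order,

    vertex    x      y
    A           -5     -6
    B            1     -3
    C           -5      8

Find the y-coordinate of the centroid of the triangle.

-1/3

Apply Gauss's area formula. First the cross-terms c_i = x_i·y_{i+1} − x_{i+1}·y_i:
  21, -7, 70  ⇒  2A = 84, A = 42.
Then Σ (y_i + y_{i+1})·c_i = -84, so ȳ = -84 / (6·42) = -1/3.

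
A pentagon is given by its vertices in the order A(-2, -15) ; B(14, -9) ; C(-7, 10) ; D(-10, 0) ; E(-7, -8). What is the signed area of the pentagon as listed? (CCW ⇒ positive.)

Apply the shoelace formula: 2A = Σ (x_i·y_{i+1} − x_{i+1}·y_i), indices taken mod 5.
Σ = (228) + (77) + (100) + (80) + (89) = 574
Signed area = Σ/2 = 287 (positive ⇒ counter-clockwise traversal).

287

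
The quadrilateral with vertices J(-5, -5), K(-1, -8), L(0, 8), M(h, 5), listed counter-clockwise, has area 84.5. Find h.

The doubled signed area Σ (x_i y_{i+1} − x_{i+1} y_i) is linear in h.
With h=0 it equals 52; the coefficient of h is -13 (from the two edges through M).
So -13·h + 52 = 2·84.5 = 169 ⇒ h = -9.

-9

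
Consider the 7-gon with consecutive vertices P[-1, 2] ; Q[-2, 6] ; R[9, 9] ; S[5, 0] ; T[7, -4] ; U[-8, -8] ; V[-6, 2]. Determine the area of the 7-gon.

150.5

Σ = (-2) + (-72) + (-45) + (-20) + (-88) + (-64) + (-10) = -301
Area = |Σ|/2 = 150.5.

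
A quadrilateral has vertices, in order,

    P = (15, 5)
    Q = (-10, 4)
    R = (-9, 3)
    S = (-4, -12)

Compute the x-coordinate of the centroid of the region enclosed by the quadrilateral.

53/99

Apply the shoelace (surveyor's) formula. First the cross-terms c_i = x_i·y_{i+1} − x_{i+1}·y_i:
  110, 6, 120, 160  ⇒  2A = 396, A = 198.
Then Σ (x_i + x_{i+1})·c_i = 636, so x̄ = 636 / (6·198) = 53/99.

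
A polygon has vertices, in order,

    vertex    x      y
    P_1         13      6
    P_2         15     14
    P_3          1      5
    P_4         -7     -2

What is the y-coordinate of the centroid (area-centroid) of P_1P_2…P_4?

Apply the shoelace formula. First the cross-terms c_i = x_i·y_{i+1} − x_{i+1}·y_i:
  92, 61, 33, -16  ⇒  2A = 170, A = 85.
Then Σ (y_i + y_{i+1})·c_i = 3034, so ȳ = 3034 / (6·85) = 1517/255.

1517/255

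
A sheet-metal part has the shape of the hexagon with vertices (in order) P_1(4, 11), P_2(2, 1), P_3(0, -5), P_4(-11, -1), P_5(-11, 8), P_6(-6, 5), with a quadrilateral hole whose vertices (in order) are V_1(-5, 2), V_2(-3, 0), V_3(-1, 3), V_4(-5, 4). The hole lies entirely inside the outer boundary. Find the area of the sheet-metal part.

Outer boundary:
Apply Gauss's area formula: 2A = Σ (x_i·y_{i+1} − x_{i+1}·y_i), indices taken mod 6.
Σ = (-18) + (-10) + (-55) + (-99) + (-7) + (-86) = -275
Area = |Σ|/2 = 137.5.
Hole:
Apply the shoelace (surveyor's) formula: 2A = Σ (x_i·y_{i+1} − x_{i+1}·y_i), indices taken mod 4.
Σ = (6) + (-9) + (11) + (10) = 18
Area = |Σ|/2 = 9.
Net area = 137.5 − 9 = 128.5.

128.5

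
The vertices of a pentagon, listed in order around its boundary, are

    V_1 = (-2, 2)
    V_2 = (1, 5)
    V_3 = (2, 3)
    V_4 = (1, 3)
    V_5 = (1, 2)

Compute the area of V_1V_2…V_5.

V_1→V_2: (-2)(5) − (1)(2) = -12
V_2→V_3: (1)(3) − (2)(5) = -7
V_3→V_4: (2)(3) − (1)(3) = 3
V_4→V_5: (1)(2) − (1)(3) = -1
V_5→V_1: (1)(2) − (-2)(2) = 6
Σ = -11
Area = |Σ|/2 = 5.5.

5.5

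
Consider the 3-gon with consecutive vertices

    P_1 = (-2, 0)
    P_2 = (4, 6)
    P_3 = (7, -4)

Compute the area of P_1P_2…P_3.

39

Apply the shoelace (surveyor's) formula: 2A = Σ (x_i·y_{i+1} − x_{i+1}·y_i), indices taken mod 3.
P_1→P_2: (-2)(6) − (4)(0) = -12
P_2→P_3: (4)(-4) − (7)(6) = -58
P_3→P_1: (7)(0) − (-2)(-4) = -8
Σ = -78
Area = |Σ|/2 = 39.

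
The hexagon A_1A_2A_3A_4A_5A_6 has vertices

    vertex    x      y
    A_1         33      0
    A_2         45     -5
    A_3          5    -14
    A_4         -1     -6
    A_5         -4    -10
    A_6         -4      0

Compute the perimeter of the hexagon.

116

|A_1A_2| = √((12)² + (-5)²) = √169 = 13
|A_2A_3| = √((-40)² + (-9)²) = √1681 = 41
|A_3A_4| = √((-6)² + (8)²) = √100 = 10
|A_4A_5| = √((-3)² + (-4)²) = √25 = 5
|A_5A_6| = √((0)² + (10)²) = √100 = 10
|A_6A_1| = √((37)² + (0)²) = √1369 = 37
Perimeter = 13 + 41 + 10 + 5 + 10 + 37 = 116.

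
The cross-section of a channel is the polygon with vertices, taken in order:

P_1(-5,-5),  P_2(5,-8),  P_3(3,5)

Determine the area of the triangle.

Apply the surveyor's formula: 2A = Σ (x_i·y_{i+1} − x_{i+1}·y_i), indices taken mod 3.
Σ = (65) + (49) + (10) = 124
Area = |Σ|/2 = 62.

62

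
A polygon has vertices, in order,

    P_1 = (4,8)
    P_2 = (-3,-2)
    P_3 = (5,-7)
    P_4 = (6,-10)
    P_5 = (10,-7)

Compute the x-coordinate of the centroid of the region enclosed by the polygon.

162/41

Apply the shoelace (surveyor's) formula. First the cross-terms c_i = x_i·y_{i+1} − x_{i+1}·y_i:
  16, 31, -8, 58, 108  ⇒  2A = 205, A = 102.5.
Then Σ (x_i + x_{i+1})·c_i = 2430, so x̄ = 2430 / (6·102.5) = 162/41.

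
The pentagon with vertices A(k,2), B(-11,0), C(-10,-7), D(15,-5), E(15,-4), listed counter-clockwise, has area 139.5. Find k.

Write out the shoelace sum; only the two edges meeting at A involve k:
2·Area = [(15·2 − k·(-4)) + (k·0 − (-11)·2)] + 247
       = 4·k + 299 = 279
⇒ k = -5.

-5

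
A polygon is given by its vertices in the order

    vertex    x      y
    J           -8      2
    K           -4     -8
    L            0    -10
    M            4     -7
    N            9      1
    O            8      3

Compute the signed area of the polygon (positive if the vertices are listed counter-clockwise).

Apply Gauss's area formula: 2A = Σ (x_i·y_{i+1} − x_{i+1}·y_i), indices taken mod 6.
J→K: (-8)(-8) − (-4)(2) = 72
K→L: (-4)(-10) − (0)(-8) = 40
L→M: (0)(-7) − (4)(-10) = 40
M→N: (4)(1) − (9)(-7) = 67
N→O: (9)(3) − (8)(1) = 19
O→J: (8)(2) − (-8)(3) = 40
Σ = 278
Signed area = Σ/2 = 139 (positive ⇒ counter-clockwise traversal).

139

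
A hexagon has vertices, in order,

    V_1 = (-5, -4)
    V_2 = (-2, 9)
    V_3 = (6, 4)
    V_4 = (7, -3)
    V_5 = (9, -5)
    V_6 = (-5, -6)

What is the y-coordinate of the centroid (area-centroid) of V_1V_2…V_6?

Apply the shoelace formula. First the cross-terms c_i = x_i·y_{i+1} − x_{i+1}·y_i:
  -53, -62, -46, -8, -79, -10  ⇒  2A = -258, A = -129.
Then Σ (y_i + y_{i+1})·c_i = -84, so ȳ = -84 / (6·(-129)) = 14/129.

14/129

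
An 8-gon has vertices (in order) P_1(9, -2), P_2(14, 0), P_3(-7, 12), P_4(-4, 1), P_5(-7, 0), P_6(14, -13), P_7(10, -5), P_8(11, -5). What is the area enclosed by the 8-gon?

Apply the surveyor's formula: 2A = Σ (x_i·y_{i+1} − x_{i+1}·y_i), indices taken mod 8.
Σ = (28) + (168) + (41) + (7) + (91) + (60) + (5) + (23) = 423
Area = |Σ|/2 = 211.5.

211.5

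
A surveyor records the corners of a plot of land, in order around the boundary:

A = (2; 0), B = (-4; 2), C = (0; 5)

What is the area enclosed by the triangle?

Apply Gauss's area formula: 2A = Σ (x_i·y_{i+1} − x_{i+1}·y_i), indices taken mod 3.
Σ = (4) + (-20) + (-10) = -26
Area = |Σ|/2 = 13.

13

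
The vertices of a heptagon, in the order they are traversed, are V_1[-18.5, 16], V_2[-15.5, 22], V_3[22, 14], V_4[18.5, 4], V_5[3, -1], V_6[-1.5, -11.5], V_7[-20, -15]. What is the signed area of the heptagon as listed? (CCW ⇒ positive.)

Σ = (-159) + (-701) + (-171) + (-30.5) + (-36) + (-207.5) + (-597.5) = -1902.5
Signed area = Σ/2 = -951.25 (negative ⇒ clockwise traversal).

-951.25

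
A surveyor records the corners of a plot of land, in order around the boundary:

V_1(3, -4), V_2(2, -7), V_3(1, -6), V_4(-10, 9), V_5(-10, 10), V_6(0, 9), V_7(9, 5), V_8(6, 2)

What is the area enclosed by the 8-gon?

146

Cross-terms: -13, -5, -51, -10, -90, -81, -12, -30  ⇒  Σ = -292
Area = |Σ|/2 = 146.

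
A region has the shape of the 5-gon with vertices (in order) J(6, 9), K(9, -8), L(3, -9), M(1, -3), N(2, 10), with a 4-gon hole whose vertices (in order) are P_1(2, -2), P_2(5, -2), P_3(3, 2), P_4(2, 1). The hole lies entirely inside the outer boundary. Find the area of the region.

Outer boundary:
Cross-terms: -129, -57, 0, 16, -42  ⇒  Σ = -212
Area = |Σ|/2 = 106.
Hole:
Apply the surveyor's formula: 2A = Σ (x_i·y_{i+1} − x_{i+1}·y_i), indices taken mod 4.
Cross-terms: 6, 16, -1, -6  ⇒  Σ = 15
Area = |Σ|/2 = 7.5.
Net area = 106 − 7.5 = 98.5.

98.5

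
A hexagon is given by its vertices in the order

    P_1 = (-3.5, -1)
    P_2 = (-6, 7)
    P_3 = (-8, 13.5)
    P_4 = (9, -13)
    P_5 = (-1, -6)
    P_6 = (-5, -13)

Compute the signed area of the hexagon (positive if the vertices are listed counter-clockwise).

Σ = (-30.5) + (-25) + (-17.5) + (-67) + (-17) + (-40.5) = -197.5
Signed area = Σ/2 = -98.75 (negative ⇒ clockwise traversal).

-98.75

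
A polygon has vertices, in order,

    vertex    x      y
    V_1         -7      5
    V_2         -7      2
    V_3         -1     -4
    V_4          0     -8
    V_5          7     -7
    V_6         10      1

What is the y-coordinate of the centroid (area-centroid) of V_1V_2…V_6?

Apply the shoelace formula. First the cross-terms c_i = x_i·y_{i+1} − x_{i+1}·y_i:
  21, 30, 8, 56, 77, 57  ⇒  2A = 249, A = 124.5.
Then Σ (y_i + y_{i+1})·c_i = -969, so ȳ = -969 / (6·124.5) = -323/249.

-323/249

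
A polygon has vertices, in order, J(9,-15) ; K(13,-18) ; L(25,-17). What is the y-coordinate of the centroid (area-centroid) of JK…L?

Apply Gauss's area formula. First the cross-terms c_i = x_i·y_{i+1} − x_{i+1}·y_i:
  33, 229, -222  ⇒  2A = 40, A = 20.
Then Σ (y_i + y_{i+1})·c_i = -2000, so ȳ = -2000 / (6·20) = -50/3.

-50/3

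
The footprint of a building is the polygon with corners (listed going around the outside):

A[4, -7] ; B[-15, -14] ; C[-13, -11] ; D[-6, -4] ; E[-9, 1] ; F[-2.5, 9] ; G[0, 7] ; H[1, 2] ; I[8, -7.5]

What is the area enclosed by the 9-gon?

193.25

Σ = (-161) + (-17) + (-14) + (-42) + (-78.5) + (-17.5) + (-7) + (-23.5) + (-26) = -386.5
Area = |Σ|/2 = 193.25.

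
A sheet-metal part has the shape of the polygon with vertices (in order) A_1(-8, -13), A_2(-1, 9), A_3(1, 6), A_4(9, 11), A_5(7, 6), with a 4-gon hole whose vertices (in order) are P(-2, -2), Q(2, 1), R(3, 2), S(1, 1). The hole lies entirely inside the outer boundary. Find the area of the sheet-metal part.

102.5

Outer boundary:
Apply the shoelace formula: 2A = Σ (x_i·y_{i+1} − x_{i+1}·y_i), indices taken mod 5.
Σ = (-85) + (-15) + (-43) + (-23) + (-43) = -209
Area = |Σ|/2 = 104.5.
Hole:
P→Q: (-2)(1) − (2)(-2) = 2
Q→R: (2)(2) − (3)(1) = 1
R→S: (3)(1) − (1)(2) = 1
S→P: (1)(-2) − (-2)(1) = 0
Σ = 4
Area = |Σ|/2 = 2.
Net area = 104.5 − 2 = 102.5.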